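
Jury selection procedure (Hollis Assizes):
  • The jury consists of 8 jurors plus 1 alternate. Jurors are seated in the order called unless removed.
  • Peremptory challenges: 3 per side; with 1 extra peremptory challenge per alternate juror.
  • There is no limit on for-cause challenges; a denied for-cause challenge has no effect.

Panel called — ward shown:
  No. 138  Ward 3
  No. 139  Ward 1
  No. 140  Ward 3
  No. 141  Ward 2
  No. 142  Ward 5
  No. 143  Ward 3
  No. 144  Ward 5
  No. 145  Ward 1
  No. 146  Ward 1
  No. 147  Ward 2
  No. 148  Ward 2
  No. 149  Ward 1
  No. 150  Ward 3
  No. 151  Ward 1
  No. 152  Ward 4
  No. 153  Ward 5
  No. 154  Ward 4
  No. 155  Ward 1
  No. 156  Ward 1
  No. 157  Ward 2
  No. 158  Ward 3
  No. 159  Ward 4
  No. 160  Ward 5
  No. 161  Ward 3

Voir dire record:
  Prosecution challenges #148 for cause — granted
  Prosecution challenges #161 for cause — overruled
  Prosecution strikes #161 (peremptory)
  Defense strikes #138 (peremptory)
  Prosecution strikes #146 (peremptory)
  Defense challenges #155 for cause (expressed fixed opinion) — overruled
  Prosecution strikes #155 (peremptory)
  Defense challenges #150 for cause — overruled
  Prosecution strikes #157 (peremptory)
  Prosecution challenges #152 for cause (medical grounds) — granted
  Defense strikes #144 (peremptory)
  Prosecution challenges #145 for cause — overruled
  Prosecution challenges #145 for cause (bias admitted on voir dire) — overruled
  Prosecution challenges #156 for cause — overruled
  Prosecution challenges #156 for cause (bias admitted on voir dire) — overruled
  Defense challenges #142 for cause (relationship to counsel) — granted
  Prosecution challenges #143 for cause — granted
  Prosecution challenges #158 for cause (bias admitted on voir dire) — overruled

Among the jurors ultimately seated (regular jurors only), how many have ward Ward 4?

0

Removed: #138, #142, #143, #144, #146, #148, #152, #155, #157, #161.
Seated jurors 1–8: #139, #140, #141, #145, #147, #149, #150, #151 (alternates #153 not counted).
None of those are in Ward 4 → 0.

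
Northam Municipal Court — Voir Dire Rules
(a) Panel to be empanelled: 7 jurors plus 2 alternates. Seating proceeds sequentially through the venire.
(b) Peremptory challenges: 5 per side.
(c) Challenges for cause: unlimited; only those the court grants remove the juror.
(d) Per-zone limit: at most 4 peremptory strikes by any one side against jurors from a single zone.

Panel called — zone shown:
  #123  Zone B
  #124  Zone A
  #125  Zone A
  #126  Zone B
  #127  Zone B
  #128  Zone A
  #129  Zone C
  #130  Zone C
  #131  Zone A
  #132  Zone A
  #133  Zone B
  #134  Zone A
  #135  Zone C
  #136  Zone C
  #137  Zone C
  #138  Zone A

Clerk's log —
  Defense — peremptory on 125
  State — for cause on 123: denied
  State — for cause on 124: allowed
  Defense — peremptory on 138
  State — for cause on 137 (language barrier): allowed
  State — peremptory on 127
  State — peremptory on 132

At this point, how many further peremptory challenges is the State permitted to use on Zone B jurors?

State peremptories so far: #127, #132 — 2 of 5 used, 3 left overall.
Against Zone B: #127 — 1 used; per-zone cap 4 leaves 3.
Binding limit: min(3, 3) = 3.

3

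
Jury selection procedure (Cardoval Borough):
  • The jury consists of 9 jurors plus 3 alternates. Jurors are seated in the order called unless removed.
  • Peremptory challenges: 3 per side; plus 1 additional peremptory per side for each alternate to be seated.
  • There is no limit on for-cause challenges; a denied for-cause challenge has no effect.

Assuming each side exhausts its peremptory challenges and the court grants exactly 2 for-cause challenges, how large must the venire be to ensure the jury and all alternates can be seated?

26

Seats to fill: 9 + 3 alternates = 12.
Peremptories: 3 + 1×3 = 6 per side × 2 sides = 12.
For-cause removals: 2.
Minimum venire: 12 + 12 + 2 = 26.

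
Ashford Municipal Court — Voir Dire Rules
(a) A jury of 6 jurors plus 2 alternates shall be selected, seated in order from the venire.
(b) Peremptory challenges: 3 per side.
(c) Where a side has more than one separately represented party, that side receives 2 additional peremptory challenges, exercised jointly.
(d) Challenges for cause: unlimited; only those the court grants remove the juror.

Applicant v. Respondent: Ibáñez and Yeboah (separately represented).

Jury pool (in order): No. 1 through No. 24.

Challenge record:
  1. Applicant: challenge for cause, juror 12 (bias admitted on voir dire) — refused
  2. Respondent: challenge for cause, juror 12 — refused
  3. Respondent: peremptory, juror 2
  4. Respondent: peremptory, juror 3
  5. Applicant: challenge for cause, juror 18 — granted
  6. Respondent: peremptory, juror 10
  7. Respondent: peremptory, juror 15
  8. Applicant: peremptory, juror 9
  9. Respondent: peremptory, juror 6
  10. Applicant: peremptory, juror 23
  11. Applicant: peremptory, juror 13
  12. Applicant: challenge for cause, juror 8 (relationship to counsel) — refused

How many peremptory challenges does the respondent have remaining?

0

Respondent allotment: 3 base + 2 multi-party = 5.
Respondent peremptories used: #2, #3, #10, #15, #6 — 5 (the for-cause on #12 doesn't count).
Remaining: 5 − 5 = 0.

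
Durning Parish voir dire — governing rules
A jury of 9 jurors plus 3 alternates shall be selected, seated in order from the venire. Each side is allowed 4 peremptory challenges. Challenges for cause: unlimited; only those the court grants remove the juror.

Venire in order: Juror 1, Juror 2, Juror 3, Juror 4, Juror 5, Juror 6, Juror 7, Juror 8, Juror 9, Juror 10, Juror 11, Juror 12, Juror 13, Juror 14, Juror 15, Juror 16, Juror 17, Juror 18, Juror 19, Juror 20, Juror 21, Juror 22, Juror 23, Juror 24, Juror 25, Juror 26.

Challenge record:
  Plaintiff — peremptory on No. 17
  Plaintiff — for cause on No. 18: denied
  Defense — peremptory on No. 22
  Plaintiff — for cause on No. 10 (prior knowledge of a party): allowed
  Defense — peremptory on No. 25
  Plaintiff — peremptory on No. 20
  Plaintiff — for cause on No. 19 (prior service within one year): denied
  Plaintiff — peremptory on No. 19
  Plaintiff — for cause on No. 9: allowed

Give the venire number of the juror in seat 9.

11

Removed: #9, #10, #17, #19, #20, #22, #25. (#18 stays — for-cause denied.)
Seating in order: seats 1–9 → #1, #2, #3, #4, #5, #6, #7, #8, #11; alternates → #12, #13, #14.
So seat 9 is #11.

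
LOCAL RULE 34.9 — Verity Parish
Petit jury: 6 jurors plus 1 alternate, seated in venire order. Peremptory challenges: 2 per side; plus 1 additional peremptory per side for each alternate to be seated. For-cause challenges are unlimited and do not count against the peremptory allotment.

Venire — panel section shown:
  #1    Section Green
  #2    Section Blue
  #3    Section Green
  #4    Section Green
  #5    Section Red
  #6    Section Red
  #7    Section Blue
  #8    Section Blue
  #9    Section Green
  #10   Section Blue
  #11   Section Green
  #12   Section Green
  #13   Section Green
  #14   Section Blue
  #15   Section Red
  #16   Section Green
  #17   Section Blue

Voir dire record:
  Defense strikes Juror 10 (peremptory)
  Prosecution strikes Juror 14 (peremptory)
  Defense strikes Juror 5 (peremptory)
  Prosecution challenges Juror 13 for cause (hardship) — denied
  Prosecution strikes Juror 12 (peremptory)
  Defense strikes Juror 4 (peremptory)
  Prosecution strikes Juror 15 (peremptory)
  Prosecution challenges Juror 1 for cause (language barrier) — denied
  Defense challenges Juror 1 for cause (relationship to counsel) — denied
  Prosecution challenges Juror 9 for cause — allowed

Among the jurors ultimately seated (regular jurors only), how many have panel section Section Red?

Removed: #4, #5, #9, #10, #12, #14, #15.
Seated jurors 1–6: #1, #2, #3, #6, #7, #8 (alternates #11 not counted).
Of those, in Section Red: #6 → 1.

1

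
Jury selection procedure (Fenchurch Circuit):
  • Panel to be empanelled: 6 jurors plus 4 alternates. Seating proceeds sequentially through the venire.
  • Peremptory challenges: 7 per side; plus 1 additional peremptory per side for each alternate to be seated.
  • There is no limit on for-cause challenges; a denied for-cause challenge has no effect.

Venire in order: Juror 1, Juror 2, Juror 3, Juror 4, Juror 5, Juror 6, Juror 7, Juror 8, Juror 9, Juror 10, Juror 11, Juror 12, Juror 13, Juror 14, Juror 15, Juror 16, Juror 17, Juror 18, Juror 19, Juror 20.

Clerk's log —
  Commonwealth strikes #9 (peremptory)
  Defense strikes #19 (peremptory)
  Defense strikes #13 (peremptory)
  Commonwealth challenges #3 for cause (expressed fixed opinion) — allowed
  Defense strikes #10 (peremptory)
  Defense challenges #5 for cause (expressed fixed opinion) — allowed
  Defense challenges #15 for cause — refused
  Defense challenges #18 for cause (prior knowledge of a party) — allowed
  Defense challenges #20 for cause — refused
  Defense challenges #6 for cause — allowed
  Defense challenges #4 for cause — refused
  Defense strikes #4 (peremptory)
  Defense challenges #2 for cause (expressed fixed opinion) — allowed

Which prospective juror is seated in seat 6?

14

Removed: #2, #3, #4, #5, #6, #9, #10, #13, #18, #19. (#15, #20 stay — for-cause denied.)
Seating in order: seats 1–6 → #1, #7, #8, #11, #12, #14; alternates → #15, #16, #17, #20.
So seat 6 is #14.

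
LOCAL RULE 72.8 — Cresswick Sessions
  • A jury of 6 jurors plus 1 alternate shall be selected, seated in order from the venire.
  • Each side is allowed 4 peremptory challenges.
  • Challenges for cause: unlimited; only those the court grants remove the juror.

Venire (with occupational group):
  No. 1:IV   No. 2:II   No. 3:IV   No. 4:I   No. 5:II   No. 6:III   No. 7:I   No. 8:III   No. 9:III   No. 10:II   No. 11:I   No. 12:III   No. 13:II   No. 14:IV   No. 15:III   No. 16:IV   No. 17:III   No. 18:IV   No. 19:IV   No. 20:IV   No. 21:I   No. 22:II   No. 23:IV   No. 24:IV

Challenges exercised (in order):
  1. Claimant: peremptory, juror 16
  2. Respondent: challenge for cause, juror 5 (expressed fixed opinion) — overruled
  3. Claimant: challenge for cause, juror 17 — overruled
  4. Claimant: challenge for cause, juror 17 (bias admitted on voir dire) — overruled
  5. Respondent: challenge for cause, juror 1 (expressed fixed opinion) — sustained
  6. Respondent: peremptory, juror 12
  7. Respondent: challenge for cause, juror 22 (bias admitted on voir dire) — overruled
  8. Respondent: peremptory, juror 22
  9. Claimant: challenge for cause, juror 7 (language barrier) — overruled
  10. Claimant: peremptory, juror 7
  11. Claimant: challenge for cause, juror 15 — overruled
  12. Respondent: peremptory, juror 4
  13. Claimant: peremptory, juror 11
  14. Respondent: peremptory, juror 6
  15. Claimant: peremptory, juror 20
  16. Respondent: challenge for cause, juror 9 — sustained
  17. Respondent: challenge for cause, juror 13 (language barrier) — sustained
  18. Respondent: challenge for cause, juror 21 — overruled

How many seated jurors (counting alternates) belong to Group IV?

Removed: #1, #4, #6, #7, #9, #11, #12, #13, #16, #20, #22.
Seated (7 incl. alternates): #2, #3, #5, #8, #10, #14, #15.
Of those, in Group IV: #3, #14 → 2.

2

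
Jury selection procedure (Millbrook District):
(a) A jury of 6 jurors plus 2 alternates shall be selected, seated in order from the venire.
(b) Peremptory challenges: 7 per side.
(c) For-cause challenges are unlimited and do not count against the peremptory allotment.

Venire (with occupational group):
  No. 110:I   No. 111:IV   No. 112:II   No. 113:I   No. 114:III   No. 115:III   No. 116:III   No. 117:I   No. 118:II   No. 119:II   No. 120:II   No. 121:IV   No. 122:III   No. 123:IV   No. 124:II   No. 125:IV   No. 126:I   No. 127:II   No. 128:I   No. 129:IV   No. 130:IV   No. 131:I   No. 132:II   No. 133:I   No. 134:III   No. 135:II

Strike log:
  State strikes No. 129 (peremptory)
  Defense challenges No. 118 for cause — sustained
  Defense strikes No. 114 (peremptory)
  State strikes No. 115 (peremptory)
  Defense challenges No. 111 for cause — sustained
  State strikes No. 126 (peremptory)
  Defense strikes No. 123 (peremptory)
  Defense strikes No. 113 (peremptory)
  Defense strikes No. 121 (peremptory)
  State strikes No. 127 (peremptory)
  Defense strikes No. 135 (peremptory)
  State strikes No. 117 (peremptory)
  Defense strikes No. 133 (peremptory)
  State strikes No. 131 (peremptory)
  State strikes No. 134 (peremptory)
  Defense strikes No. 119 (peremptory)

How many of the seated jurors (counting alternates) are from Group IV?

Removed: #111, #113, #114, #115, #117, #118, #119, #121, #123, #126, #127, #129, #131, #133, #134, #135.
Seated (8 incl. alternates): #110, #112, #116, #120, #122, #124, #125, #128.
Of those, in Group IV: #125 → 1.

1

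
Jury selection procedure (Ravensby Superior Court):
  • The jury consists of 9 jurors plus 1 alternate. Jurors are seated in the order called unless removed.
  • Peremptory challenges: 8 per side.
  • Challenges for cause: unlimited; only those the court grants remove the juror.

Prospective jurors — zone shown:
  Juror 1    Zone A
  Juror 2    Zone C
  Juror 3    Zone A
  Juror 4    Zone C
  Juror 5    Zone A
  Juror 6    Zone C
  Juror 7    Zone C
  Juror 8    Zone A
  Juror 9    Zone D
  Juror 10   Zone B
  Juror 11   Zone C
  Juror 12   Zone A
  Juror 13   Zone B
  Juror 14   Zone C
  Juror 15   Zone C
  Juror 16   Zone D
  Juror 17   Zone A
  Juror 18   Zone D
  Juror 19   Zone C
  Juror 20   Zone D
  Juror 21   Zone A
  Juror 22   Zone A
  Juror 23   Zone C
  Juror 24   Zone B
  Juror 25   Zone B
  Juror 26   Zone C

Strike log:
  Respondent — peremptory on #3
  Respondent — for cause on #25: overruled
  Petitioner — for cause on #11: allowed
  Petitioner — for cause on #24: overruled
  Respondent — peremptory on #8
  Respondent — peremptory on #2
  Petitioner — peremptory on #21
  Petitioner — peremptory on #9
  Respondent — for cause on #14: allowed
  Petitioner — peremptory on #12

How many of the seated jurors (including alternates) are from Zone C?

4

Removed: #2, #3, #8, #9, #11, #12, #14, #21.
Seated (10 incl. alternates): #1, #4, #5, #6, #7, #10, #13, #15, #16, #17.
Of those, in Zone C: #4, #6, #7, #15 → 4.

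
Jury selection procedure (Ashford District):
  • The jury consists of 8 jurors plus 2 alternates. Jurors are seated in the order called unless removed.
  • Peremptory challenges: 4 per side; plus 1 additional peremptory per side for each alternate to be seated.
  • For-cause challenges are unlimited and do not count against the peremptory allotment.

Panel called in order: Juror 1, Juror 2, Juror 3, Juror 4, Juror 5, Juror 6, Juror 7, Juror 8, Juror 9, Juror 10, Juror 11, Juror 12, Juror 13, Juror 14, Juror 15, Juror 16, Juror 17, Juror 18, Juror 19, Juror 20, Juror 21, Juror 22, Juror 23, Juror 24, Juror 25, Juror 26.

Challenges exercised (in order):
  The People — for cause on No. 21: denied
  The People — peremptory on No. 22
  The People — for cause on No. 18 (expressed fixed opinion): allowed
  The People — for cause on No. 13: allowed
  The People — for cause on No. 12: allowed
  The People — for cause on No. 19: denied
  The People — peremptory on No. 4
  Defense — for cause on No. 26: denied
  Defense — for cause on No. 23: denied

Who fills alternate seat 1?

10

Removed: #4, #12, #13, #18, #22. (#19, #21, #23, #26 stay — for-cause denied.)
Seating in order: seats 1–8 → #1, #2, #3, #5, #6, #7, #8, #9; alternates → #10, #11.
So alternate 1 is #10.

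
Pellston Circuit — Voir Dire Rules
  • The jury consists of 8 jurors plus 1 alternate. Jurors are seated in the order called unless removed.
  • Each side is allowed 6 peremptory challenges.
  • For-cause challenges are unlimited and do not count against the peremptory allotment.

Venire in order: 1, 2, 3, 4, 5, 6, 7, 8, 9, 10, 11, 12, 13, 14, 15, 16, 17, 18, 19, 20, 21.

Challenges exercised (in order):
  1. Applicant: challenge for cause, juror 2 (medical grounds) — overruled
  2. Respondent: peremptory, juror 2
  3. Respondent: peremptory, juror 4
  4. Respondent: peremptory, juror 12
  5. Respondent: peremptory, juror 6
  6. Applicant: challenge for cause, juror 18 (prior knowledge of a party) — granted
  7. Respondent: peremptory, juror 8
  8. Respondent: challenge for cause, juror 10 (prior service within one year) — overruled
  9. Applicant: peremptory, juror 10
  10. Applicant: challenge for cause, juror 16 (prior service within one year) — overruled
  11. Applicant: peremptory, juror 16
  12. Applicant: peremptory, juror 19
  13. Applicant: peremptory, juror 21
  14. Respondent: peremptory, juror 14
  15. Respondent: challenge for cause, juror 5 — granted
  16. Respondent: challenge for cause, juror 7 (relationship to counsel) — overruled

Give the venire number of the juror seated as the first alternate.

Removed: #2, #4, #5, #6, #8, #10, #12, #14, #16, #18, #19, #21. (#7 stays — for-cause denied.)
Seating in order: seats 1–8 → #1, #3, #7, #9, #11, #13, #15, #17; alternates → #20.
So alternate 1 is #20.

20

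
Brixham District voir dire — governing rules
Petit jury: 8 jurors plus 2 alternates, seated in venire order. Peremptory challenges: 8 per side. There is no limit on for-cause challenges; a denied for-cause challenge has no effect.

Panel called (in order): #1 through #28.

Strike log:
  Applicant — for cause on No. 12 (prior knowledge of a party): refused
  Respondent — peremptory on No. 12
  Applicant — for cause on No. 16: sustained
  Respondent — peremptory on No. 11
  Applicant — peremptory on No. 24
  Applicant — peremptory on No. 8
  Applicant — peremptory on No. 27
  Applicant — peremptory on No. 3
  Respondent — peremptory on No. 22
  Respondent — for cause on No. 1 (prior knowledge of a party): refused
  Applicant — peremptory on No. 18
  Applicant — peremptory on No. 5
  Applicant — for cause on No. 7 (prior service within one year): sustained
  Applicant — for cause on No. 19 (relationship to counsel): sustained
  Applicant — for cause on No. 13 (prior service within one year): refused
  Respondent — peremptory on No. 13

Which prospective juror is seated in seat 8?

15

Removed: #3, #5, #7, #8, #11, #12, #13, #16, #18, #19, #22, #24, #27. (#1 stays — for-cause denied.)
Seating in order: seats 1–8 → #1, #2, #4, #6, #9, #10, #14, #15; alternates → #17, #20.
So seat 8 is #15.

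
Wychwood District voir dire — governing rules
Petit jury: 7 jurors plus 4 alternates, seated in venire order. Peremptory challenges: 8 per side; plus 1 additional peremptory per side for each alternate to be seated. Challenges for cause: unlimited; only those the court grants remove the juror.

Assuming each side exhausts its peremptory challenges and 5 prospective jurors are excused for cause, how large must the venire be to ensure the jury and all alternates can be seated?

Seats to fill: 7 + 4 alternates = 11.
Peremptories: 8 + 1×4 = 12 per side × 2 sides = 24.
For-cause removals: 5.
Minimum venire: 11 + 24 + 5 = 40.

40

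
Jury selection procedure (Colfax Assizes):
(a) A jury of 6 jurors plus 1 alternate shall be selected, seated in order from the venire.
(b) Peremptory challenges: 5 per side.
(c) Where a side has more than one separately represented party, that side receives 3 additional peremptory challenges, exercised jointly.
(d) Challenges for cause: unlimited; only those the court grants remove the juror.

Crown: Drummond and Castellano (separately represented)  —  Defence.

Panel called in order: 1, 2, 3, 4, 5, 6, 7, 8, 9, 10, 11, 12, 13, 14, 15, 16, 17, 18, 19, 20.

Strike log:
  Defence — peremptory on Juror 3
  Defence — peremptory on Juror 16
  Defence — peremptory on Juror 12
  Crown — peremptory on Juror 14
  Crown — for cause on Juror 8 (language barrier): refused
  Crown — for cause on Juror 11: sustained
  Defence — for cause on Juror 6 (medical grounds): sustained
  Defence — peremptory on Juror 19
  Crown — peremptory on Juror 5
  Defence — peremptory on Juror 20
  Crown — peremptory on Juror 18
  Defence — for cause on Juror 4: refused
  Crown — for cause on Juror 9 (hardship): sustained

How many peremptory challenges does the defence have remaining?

0

Defence allotment: 5.
Defence peremptories used: #3, #16, #12, #19, #20 — 5 (for-cause on #6, #4 don't count).
Remaining: 5 − 5 = 0.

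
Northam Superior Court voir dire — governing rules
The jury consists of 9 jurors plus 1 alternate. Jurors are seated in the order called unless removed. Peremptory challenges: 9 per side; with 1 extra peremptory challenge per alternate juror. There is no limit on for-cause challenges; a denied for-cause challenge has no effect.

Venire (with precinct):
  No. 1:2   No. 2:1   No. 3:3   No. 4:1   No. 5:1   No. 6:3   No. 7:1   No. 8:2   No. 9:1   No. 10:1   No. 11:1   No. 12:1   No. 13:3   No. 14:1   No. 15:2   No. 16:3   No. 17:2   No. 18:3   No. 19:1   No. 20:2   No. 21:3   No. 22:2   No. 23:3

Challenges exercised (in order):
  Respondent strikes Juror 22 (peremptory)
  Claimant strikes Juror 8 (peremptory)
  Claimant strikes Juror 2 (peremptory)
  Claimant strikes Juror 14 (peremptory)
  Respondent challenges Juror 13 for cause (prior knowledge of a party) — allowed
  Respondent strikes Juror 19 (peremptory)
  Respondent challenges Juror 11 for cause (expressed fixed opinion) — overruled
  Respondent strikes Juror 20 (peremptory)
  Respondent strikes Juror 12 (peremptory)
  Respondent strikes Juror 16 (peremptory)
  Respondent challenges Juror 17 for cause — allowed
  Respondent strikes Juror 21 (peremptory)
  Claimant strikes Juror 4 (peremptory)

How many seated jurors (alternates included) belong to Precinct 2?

2

Removed: #2, #4, #8, #12, #13, #14, #16, #17, #19, #20, #21, #22.
Seated (10 incl. alternates): #1, #3, #5, #6, #7, #9, #10, #11, #15, #18.
Of those, in Precinct 2: #1, #15 → 2.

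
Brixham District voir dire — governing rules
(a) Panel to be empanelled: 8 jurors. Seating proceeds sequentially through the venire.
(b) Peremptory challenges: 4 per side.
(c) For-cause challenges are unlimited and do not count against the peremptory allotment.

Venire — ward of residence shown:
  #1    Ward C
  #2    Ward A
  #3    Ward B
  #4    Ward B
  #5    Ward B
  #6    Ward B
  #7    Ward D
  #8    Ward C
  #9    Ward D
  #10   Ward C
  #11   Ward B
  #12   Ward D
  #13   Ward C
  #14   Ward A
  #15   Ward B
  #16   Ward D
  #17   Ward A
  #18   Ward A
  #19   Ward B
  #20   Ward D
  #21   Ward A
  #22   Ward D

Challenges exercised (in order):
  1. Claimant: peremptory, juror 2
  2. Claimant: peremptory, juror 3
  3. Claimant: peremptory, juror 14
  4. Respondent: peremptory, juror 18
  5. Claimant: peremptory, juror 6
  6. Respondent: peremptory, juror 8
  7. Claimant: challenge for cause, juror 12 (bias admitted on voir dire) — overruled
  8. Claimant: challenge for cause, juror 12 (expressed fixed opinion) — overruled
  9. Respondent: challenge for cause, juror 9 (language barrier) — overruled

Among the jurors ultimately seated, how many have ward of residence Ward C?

2

Removed: #2, #3, #6, #8, #14, #18.
Seated jurors 1–8: #1, #4, #5, #7, #9, #10, #11, #12.
Of those, in Ward C: #1, #10 → 2.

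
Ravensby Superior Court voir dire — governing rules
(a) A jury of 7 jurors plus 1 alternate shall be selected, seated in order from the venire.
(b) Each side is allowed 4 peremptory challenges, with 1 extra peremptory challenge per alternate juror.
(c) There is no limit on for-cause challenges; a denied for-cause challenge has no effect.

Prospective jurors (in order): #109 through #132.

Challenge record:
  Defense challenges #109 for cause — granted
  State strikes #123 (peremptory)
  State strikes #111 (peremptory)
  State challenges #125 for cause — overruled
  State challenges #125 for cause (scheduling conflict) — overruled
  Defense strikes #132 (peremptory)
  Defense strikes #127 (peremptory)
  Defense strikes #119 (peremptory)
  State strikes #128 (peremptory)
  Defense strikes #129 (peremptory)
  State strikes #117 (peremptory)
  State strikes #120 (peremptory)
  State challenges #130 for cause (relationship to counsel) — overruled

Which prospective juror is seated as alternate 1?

121

Removed: #109, #111, #117, #119, #120, #123, #127, #128, #129, #132. (#125, #130 stay — for-cause denied.)
Seating in order: seats 1–7 → #110, #112, #113, #114, #115, #116, #118; alternates → #121.
So alternate 1 is #121.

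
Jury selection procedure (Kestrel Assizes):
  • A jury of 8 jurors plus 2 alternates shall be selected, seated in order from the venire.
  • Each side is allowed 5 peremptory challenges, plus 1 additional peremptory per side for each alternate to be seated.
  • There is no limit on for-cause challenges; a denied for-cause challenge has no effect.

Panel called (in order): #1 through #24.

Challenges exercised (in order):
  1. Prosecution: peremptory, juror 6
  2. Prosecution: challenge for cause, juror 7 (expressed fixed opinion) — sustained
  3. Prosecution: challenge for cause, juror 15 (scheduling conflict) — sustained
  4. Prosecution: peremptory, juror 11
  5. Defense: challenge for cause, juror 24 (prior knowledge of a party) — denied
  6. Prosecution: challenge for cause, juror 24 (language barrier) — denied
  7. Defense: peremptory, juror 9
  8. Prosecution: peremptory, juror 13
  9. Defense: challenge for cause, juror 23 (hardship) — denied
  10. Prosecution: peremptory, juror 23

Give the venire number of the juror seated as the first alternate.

Removed: #6, #7, #9, #11, #13, #15, #23. (#24 stays — for-cause denied.)
Seating in order: seats 1–8 → #1, #2, #3, #4, #5, #8, #10, #12; alternates → #14, #16.
So alternate 1 is #14.

14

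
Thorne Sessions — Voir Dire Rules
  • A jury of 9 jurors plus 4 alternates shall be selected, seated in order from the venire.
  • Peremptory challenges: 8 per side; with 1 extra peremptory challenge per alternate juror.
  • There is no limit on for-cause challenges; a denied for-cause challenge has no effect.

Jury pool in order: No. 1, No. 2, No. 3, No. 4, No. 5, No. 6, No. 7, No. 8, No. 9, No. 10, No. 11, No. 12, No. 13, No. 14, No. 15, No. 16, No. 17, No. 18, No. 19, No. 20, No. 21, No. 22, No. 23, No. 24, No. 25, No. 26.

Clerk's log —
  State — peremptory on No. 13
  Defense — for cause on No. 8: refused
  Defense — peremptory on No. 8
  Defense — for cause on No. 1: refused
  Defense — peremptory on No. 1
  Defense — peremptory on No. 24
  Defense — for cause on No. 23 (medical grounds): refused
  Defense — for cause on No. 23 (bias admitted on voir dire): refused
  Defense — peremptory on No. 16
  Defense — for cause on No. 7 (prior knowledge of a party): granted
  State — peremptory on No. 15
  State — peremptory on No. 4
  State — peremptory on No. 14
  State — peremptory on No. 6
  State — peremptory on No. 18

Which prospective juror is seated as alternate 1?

20

Removed: #1, #4, #6, #7, #8, #13, #14, #15, #16, #18, #24. (#23 stays — for-cause denied.)
Seating in order: seats 1–9 → #2, #3, #5, #9, #10, #11, #12, #17, #19; alternates → #20, #21, #22, #23.
So alternate 1 is #20.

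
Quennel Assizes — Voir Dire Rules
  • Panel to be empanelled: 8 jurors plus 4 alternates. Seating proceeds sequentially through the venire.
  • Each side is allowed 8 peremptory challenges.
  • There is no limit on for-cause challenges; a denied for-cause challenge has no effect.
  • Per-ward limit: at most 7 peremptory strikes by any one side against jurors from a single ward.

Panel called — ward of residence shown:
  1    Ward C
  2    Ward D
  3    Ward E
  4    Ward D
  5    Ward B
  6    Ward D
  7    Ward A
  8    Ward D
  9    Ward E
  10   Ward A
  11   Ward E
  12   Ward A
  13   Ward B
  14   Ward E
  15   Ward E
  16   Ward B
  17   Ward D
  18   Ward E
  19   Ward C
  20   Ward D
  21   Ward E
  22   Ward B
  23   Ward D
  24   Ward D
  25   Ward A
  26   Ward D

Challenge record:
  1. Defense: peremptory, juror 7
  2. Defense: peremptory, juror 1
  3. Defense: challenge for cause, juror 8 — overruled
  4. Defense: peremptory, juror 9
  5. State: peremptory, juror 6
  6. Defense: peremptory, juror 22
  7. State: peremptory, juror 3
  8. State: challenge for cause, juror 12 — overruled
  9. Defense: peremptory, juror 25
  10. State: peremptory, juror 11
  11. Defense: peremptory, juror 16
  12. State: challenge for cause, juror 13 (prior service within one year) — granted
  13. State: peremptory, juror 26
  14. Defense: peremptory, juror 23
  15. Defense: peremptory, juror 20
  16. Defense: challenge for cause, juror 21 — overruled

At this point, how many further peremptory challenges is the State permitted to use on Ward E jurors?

4

State peremptories so far: #6, #3, #11, #26 — 4 of 8 used, 4 left overall.
Against Ward E: #3, #11 — 2 used; per-ward cap 7 leaves 5.
Binding limit: min(4, 5) = 4.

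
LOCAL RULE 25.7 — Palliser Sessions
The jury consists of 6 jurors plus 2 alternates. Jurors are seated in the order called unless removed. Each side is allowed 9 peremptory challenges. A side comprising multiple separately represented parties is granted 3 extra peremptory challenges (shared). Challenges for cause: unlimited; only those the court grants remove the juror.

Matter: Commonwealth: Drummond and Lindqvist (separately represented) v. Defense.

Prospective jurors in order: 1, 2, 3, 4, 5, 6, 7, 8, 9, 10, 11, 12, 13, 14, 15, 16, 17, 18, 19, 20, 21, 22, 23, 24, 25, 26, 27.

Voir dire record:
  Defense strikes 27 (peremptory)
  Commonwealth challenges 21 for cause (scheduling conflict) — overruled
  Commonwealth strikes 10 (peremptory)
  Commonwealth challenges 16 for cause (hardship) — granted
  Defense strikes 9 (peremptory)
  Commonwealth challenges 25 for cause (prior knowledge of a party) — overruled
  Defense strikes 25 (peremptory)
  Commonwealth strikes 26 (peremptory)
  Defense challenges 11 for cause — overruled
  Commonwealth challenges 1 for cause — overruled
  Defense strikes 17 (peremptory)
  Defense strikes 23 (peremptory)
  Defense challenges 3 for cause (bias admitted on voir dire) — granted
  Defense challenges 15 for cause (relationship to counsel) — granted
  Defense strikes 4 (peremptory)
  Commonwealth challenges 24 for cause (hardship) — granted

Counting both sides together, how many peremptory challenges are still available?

13

Commonwealth allotment: 9 base + 3 multi-party = 12. Defense allotment: 9.
Commonwealth peremptories used: #10, #26 — 2 (for-cause on #21, #16, #25, #1, #24 don't count).
Defense peremptories used: #27, #9, #25, #17, #23, #4 — 6 (for-cause on #11, #3, #15 don't count).
Remaining: (12 − 2) + (9 − 6) = 13.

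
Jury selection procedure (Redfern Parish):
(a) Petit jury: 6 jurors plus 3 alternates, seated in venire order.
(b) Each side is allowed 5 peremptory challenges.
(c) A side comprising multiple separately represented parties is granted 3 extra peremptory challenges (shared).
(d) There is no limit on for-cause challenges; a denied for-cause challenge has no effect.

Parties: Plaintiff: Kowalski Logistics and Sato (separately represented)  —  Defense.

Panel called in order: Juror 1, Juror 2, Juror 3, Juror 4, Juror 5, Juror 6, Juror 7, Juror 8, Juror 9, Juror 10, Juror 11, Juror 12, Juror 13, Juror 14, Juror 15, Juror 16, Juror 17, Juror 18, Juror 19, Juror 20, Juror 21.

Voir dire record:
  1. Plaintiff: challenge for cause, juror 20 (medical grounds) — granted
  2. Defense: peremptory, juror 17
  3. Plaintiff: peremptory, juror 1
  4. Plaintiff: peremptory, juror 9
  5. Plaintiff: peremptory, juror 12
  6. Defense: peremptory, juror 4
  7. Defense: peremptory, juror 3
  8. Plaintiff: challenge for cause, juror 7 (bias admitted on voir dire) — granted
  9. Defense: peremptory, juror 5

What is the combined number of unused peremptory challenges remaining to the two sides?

Plaintiff allotment: 5 base + 3 multi-party = 8. Defense allotment: 5.
Plaintiff peremptories used: #1, #9, #12 — 3 (for-cause on #20, #7 don't count).
Defense peremptories used: #17, #4, #3, #5 — 4.
Remaining: (8 − 3) + (5 − 4) = 6.

6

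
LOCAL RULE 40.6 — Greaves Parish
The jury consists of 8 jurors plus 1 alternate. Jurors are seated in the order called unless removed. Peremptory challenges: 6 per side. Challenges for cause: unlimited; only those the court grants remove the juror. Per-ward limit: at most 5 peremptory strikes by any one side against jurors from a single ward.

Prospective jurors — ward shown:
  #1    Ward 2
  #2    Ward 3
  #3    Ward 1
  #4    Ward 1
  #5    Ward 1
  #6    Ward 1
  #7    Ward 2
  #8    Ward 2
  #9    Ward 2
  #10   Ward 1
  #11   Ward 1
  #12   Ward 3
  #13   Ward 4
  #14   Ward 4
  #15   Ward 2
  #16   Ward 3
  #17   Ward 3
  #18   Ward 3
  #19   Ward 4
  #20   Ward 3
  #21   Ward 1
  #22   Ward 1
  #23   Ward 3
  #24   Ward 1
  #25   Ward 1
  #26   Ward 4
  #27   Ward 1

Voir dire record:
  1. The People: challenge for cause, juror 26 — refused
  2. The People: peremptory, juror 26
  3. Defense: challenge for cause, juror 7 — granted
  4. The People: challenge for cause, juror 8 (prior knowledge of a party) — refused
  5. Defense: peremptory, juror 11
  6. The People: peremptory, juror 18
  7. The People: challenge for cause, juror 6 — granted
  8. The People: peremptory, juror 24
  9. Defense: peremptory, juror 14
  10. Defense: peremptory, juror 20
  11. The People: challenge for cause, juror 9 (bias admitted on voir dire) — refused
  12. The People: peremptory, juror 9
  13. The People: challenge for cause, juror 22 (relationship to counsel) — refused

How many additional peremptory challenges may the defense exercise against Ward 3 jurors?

3

Defense peremptories so far: #11, #14, #20 — 3 of 6 used, 3 left overall.
Against Ward 3: #20 — 1 used; per-ward cap 5 leaves 4.
Binding limit: min(3, 4) = 3.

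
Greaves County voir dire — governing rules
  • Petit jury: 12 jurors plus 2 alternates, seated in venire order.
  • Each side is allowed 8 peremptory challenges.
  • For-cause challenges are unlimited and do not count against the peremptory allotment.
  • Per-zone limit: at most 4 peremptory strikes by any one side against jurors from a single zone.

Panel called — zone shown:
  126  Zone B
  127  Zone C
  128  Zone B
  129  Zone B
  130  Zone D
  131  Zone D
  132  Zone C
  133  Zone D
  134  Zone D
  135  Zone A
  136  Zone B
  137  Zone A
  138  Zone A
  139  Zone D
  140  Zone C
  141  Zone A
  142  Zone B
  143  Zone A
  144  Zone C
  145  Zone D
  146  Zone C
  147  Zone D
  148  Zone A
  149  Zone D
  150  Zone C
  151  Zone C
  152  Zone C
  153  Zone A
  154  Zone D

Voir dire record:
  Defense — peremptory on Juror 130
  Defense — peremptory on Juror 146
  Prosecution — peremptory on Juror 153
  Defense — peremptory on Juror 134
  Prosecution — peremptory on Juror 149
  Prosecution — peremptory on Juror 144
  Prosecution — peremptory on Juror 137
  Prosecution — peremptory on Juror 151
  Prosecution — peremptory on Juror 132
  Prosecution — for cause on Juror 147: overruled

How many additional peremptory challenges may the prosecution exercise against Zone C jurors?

1

Prosecution peremptories so far: #153, #149, #144, #137, #151, #132 — 6 of 8 used, 2 left overall.
Against Zone C: #144, #151, #132 — 3 used; per-zone cap 4 leaves 1.
Binding limit: min(2, 1) = 1.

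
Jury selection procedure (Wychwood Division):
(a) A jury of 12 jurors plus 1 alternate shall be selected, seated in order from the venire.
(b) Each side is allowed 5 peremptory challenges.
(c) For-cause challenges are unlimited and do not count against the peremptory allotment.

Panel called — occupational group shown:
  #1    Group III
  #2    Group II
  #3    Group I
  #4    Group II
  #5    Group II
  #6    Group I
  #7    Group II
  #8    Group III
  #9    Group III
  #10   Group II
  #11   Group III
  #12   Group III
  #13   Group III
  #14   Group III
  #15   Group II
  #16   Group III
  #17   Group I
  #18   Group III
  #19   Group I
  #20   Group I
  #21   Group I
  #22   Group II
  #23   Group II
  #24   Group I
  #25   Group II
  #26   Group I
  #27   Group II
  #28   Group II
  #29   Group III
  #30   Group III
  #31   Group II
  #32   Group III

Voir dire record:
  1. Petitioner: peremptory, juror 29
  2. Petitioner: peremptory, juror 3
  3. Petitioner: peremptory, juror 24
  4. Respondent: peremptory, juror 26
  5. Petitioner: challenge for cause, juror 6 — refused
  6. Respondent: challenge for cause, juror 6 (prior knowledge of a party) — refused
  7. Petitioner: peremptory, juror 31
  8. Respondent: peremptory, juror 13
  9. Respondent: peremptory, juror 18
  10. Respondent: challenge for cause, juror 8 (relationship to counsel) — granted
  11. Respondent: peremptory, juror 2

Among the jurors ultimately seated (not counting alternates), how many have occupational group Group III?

Removed: #2, #3, #8, #13, #18, #24, #26, #29, #31.
Seated jurors 1–12: #1, #4, #5, #6, #7, #9, #10, #11, #12, #14, #15, #16 (alternates #17 not counted).
Of those, in Group III: #1, #9, #11, #12, #14, #16 → 6.

6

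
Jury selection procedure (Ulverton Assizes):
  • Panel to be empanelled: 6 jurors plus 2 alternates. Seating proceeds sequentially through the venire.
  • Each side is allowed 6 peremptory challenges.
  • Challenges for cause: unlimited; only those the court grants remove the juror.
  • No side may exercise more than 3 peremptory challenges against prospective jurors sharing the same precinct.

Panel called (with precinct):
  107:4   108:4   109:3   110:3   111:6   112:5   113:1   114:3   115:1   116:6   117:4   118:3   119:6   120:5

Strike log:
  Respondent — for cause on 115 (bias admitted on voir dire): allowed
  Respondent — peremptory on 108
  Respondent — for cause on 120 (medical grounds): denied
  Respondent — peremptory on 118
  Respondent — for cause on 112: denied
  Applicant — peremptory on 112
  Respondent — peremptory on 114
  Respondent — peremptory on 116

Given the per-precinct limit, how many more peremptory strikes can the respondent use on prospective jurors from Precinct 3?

Respondent peremptories so far: #108, #118, #114, #116 — 4 of 6 used, 2 left overall.
Against Precinct 3: #118, #114 — 2 used; per-precinct cap 3 leaves 1.
Binding limit: min(2, 1) = 1.

1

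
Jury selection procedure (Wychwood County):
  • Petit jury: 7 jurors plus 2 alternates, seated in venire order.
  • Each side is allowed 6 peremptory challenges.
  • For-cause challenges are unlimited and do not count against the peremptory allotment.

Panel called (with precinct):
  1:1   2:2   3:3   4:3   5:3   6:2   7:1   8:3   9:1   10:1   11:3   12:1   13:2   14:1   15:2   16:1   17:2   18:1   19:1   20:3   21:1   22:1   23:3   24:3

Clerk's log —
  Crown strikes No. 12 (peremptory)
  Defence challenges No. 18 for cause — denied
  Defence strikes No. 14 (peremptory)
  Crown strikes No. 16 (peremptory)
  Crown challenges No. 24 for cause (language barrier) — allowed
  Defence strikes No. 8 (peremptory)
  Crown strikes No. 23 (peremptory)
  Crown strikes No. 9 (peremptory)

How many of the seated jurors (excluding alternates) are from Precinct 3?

3

Removed: #8, #9, #12, #14, #16, #23, #24.
Seated jurors 1–7: #1, #2, #3, #4, #5, #6, #7 (alternates #10, #11 not counted).
Of those, in Precinct 3: #3, #4, #5 → 3.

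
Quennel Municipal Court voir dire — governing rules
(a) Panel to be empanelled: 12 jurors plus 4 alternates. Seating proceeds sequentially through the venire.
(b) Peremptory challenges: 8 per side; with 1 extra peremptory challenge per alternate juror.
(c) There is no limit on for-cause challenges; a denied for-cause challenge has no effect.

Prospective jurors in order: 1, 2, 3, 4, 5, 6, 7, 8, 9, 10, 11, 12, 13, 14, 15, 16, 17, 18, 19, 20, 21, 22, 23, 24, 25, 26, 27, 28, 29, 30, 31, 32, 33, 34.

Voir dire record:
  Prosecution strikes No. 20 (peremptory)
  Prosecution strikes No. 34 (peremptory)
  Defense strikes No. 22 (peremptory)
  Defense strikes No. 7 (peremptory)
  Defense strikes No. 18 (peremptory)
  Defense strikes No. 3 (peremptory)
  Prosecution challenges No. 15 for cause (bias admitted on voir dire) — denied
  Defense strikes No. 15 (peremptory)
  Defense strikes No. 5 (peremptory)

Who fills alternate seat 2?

19

Removed: #3, #5, #7, #15, #18, #20, #22, #34.
Seating in order: seats 1–12 → #1, #2, #4, #6, #8, #9, #10, #11, #12, #13, #14, #16; alternates → #17, #19, #21, #23.
So alternate 2 is #19.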